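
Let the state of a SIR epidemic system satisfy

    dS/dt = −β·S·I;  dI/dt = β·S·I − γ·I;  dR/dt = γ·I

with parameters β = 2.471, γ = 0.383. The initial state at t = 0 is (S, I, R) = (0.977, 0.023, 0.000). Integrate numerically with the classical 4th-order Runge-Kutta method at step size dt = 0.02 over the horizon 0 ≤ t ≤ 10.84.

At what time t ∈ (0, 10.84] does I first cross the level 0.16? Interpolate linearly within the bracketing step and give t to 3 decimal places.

t = 1.030

t=0.000: state=(0.977, 0.023, 0.000)
step 1 (dt=0.02): k1=(-0.056, 0.047, 0.009), k2=(-0.057, 0.048, 0.009), k3=(-0.057, 0.048, 0.009), k4=(-0.058, 0.049, 0.009); state += dt/6·(k1+2k2+2k3+k4)
t=0.020: state=(0.976, 0.024, 0.000)
t=0.040: state=(0.975, 0.025, 0.000)
t=0.060: state=(0.973, 0.026, 0.001)
continuing one RK4 step at a time; state shown every 25 steps (Δt=0.5):
t=0.500: state=(0.930, 0.062, 0.008)
t=1.000: state=(0.821, 0.152, 0.027)
t=1.020: state=(0.814, 0.157, 0.028)
next step: t=1.040: state=(0.808, 0.163, 0.029) — I has crossed 0.16
linear interpolation between t=1.020 (0.15734) and t=1.040 (0.16253) → t≈1.030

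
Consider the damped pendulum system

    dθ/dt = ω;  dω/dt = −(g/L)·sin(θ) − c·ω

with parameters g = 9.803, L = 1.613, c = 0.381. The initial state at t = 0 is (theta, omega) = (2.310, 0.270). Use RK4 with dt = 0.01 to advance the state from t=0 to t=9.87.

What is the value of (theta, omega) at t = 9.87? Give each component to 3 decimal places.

(theta, omega) = (-0.312, 0.087)

t=0.000: state=(2.310, 0.270)
step 1 (dt=0.01): k1=(0.270, -4.594), k2=(0.247, -4.580), k3=(0.247, -4.580), k4=(0.224, -4.567); state += dt/6·(k1+2k2+2k3+k4)
t=0.010: state=(2.312, 0.224)
t=0.020: state=(2.314, 0.179)
t=0.030: state=(2.316, 0.133)
continuing one RK4 step at a time; state shown every 50 steps (Δt=0.5):
t=0.500: state=(1.884, -2.019)
t=1.000: state=(0.301, -3.934)
t=1.500: state=(-1.284, -1.822)
t=2.000: state=(-1.406, 1.242)
t=2.500: state=(-0.229, 3.027)
t=3.000: state=(0.981, 1.321)
t=3.500: state=(0.952, -1.343)
t=4.000: state=(-0.079, -2.284)
t=4.500: state=(-0.839, -0.479)
t=5.000: state=(-0.535, 1.514)
t=5.500: state=(0.325, 1.491)
t=6.000: state=(0.656, -0.255)
t=6.500: state=(0.172, -1.417)
t=7.000: state=(-0.430, -0.712)
t=7.500: state=(-0.420, 0.702)
t=8.000: state=(0.086, 1.053)
t=8.500: state=(0.401, 0.082)
t=9.000: state=(0.183, -0.817)
t=9.500: state=(-0.217, -0.582)
t=9.870: state=(-0.312, 0.087)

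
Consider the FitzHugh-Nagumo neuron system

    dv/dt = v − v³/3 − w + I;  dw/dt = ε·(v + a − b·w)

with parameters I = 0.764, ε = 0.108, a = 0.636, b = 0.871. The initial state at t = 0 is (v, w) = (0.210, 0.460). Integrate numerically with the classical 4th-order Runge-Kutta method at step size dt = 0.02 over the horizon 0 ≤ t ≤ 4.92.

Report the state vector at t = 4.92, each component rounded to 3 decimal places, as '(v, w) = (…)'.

t=0.000: state=(0.210, 0.460)
step 1 (dt=0.02): k1=(0.511, 0.048), k2=(0.515, 0.049), k3=(0.515, 0.049), k4=(0.520, 0.049); state += dt/6·(k1+2k2+2k3+k4)
t=0.020: state=(0.220, 0.461)
t=0.040: state=(0.231, 0.462)
t=0.060: state=(0.241, 0.463)
continuing one RK4 step at a time; state shown every 10 steps (Δt=0.2):
t=0.200: state=(0.321, 0.471)
t=0.400: state=(0.452, 0.484)
t=0.600: state=(0.601, 0.500)
t=0.800: state=(0.768, 0.519)
t=1.000: state=(0.943, 0.541)
t=1.200: state=(1.118, 0.566)
t=1.400: state=(1.279, 0.595)
t=1.600: state=(1.415, 0.627)
t=1.800: state=(1.521, 0.660)
t=2.000: state=(1.597, 0.695)
t=2.200: state=(1.647, 0.730)
t=2.400: state=(1.676, 0.766)
t=2.600: state=(1.690, 0.801)
t=2.800: state=(1.695, 0.836)
t=3.000: state=(1.692, 0.870)
t=3.200: state=(1.684, 0.904)
t=3.400: state=(1.673, 0.936)
t=3.600: state=(1.660, 0.968)
t=3.800: state=(1.646, 0.999)
t=4.000: state=(1.630, 1.029)
t=4.200: state=(1.614, 1.058)
t=4.400: state=(1.597, 1.087)
t=4.600: state=(1.581, 1.114)
t=4.800: state=(1.563, 1.140)
t=4.920: state=(1.553, 1.156)

(v, w) = (1.553, 1.156)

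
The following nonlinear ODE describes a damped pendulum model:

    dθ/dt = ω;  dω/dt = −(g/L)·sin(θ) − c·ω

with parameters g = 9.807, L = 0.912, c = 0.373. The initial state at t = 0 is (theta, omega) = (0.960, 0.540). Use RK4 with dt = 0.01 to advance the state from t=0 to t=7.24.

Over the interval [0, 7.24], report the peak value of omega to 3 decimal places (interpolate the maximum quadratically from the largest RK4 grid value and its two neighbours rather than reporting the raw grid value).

max omega = 2.344

t=0.000: state=(0.960, 0.540)
step 1 (dt=0.01): k1=(0.540, -9.010), k2=(0.495, -9.010), k3=(0.495, -9.009), k4=(0.450, -9.007); state += dt/6·(k1+2k2+2k3+k4)
t=0.010: state=(0.965, 0.450)
t=0.020: state=(0.969, 0.360)
t=0.030: state=(0.972, 0.270)
continuing one RK4 step at a time; state shown every 25 steps (Δt=0.25):
t=0.250: state=(0.822, -1.570)
t=0.500: state=(0.250, -2.769)
t=0.750: state=(-0.416, -2.274)
t=1.000: state=(-0.783, -0.550)
t=1.250: state=(-0.683, 1.286)
t=1.500: state=(-0.208, 2.307)
t=1.750: state=(0.347, 1.892)
t=2.000: state=(0.649, 0.427)
t=2.250: state=(0.554, -1.129)
t=2.500: state=(0.148, -1.937)
t=2.750: state=(-0.310, -1.527)
t=3.000: state=(-0.544, -0.264)
t=3.250: state=(-0.440, 1.030)
t=3.500: state=(-0.088, 1.629)
t=3.750: state=(0.286, 1.200)
t=4.000: state=(0.456, 0.105)
t=4.250: state=(0.342, -0.951)
t=4.500: state=(0.035, -1.362)
t=4.750: state=(-0.266, -0.917)
t=5.000: state=(-0.381, 0.030)
t=5.250: state=(-0.260, 0.875)
t=5.500: state=(0.006, 1.129)
t=5.750: state=(0.245, 0.679)
t=6.000: state=(0.315, -0.134)
t=6.250: state=(0.191, -0.796)
t=6.500: state=(-0.037, -0.923)
t=6.750: state=(-0.223, -0.482)
t=7.000: state=(-0.257, 0.208)
t=7.240: state=(-0.141, 0.701)
largest grid value and its neighbours: omega(1.540)=2.34142, omega(1.550)=2.34373, omega(1.560)=2.34353
parabola through these three points peaks at t≈1.554 with omega≈2.34396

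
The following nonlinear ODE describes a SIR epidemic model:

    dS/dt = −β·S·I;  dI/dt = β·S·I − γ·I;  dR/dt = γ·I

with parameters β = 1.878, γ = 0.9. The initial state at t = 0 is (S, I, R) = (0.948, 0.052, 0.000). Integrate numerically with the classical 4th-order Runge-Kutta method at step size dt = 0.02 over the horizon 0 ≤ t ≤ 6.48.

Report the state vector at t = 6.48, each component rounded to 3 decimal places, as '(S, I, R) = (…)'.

(S, I, R) = (0.198, 0.051, 0.751)

t=0.000: state=(0.948, 0.052, 0.000)
step 1 (dt=0.02): k1=(-0.093, 0.046, 0.047), k2=(-0.093, 0.046, 0.047), k3=(-0.093, 0.046, 0.047), k4=(-0.094, 0.046, 0.048); state += dt/6·(k1+2k2+2k3+k4)
t=0.020: state=(0.946, 0.053, 0.001)
t=0.040: state=(0.944, 0.054, 0.002)
t=0.060: state=(0.942, 0.055, 0.003)
continuing one RK4 step at a time; state shown every 25 steps (Δt=0.5):
t=0.500: state=(0.892, 0.079, 0.029)
t=1.000: state=(0.816, 0.112, 0.072)
t=1.500: state=(0.722, 0.147, 0.130)
t=2.000: state=(0.620, 0.177, 0.204)
t=2.500: state=(0.521, 0.192, 0.287)
t=3.000: state=(0.434, 0.192, 0.374)
t=3.500: state=(0.365, 0.178, 0.458)
t=4.000: state=(0.312, 0.155, 0.533)
t=4.500: state=(0.273, 0.130, 0.597)
t=5.000: state=(0.244, 0.106, 0.650)
t=5.500: state=(0.223, 0.084, 0.693)
t=6.000: state=(0.208, 0.066, 0.726)
t=6.480: state=(0.198, 0.051, 0.751)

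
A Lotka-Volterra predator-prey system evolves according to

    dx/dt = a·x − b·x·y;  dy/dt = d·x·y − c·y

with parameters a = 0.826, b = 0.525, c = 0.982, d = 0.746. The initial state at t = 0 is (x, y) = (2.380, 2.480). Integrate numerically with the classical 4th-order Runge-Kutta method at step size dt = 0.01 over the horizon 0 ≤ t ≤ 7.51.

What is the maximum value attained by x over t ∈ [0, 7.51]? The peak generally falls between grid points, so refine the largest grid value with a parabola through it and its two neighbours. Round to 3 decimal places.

max x = 2.661

t=0.000: state=(2.380, 2.480)
step 1 (dt=0.01): k1=(-1.133, 1.968), k2=(-1.142, 1.965), k3=(-1.142, 1.965), k4=(-1.152, 1.962); state += dt/6·(k1+2k2+2k3+k4)
t=0.010: state=(2.369, 2.500)
t=0.020: state=(2.357, 2.519)
t=0.030: state=(2.345, 2.539)
continuing one RK4 step at a time; state shown every 25 steps (Δt=0.25):
t=0.250: state=(2.049, 2.936)
t=0.500: state=(1.675, 3.250)
t=0.750: state=(1.331, 3.362)
t=1.000: state=(1.056, 3.282)
t=1.250: state=(0.855, 3.065)
t=1.500: state=(0.716, 2.774)
t=1.750: state=(0.624, 2.458)
t=2.000: state=(0.568, 2.148)
t=2.250: state=(0.536, 1.862)
t=2.500: state=(0.525, 1.608)
t=2.750: state=(0.531, 1.388)
t=3.000: state=(0.551, 1.200)
t=3.250: state=(0.585, 1.044)
t=3.500: state=(0.632, 0.915)
t=3.750: state=(0.694, 0.809)
t=4.000: state=(0.772, 0.726)
t=4.250: state=(0.867, 0.661)
t=4.500: state=(0.980, 0.614)
t=4.750: state=(1.114, 0.584)
t=5.000: state=(1.270, 0.571)
t=5.250: state=(1.448, 0.575)
t=5.500: state=(1.649, 0.600)
t=5.750: state=(1.867, 0.651)
t=6.000: state=(2.097, 0.738)
t=6.250: state=(2.321, 0.871)
t=6.500: state=(2.514, 1.071)
t=6.750: state=(2.638, 1.356)
t=7.000: state=(2.650, 1.741)
t=7.250: state=(2.515, 2.210)
t=7.500: state=(2.240, 2.698)
t=7.510: state=(2.227, 2.717)
largest grid value and its neighbours: x(6.890)=2.66114, x(6.900)=2.66123, x(6.910)=2.66109
parabola through these three points peaks at t≈6.899 with x≈2.66123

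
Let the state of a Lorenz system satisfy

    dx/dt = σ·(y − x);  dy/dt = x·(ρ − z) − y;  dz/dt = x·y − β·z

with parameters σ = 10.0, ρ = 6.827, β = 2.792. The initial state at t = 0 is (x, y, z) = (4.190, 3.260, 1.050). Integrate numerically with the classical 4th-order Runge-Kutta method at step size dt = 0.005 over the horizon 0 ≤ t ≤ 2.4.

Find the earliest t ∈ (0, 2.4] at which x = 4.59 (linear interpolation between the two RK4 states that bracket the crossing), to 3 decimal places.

t=0.000: state=(4.190, 3.260, 1.050)
step 1 (dt=0.005): k1=(-9.300, 20.946, 10.728), k2=(-8.544, 20.647, 10.795), k3=(-8.570, 20.658, 10.798), k4=(-7.839, 20.371, 10.866); state += dt/6·(k1+2k2+2k3+k4)
t=0.005: state=(4.147, 3.363, 1.104)
t=0.010: state=(4.111, 3.464, 1.159)
t=0.015: state=(4.082, 3.562, 1.214)
continuing one RK4 step at a time; state shown every 20 steps (Δt=0.1):
t=0.100: state=(4.261, 4.965, 2.298)
t=0.140: state=(4.590, 5.501, 2.934)
next step: t=0.145: state=(4.636, 5.562, 3.020) — x has crossed 4.59
linear interpolation between t=0.140 (4.58979) and t=0.145 (4.63572) → t≈0.140

t = 0.140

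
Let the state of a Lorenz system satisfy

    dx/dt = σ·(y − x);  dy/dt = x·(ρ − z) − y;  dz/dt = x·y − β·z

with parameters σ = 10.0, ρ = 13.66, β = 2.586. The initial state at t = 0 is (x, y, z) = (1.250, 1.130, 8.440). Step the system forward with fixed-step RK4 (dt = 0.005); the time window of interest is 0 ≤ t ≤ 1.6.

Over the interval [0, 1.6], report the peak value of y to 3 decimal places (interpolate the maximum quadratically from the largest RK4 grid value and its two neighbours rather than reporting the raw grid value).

t=0.000: state=(1.250, 1.130, 8.440)
step 1 (dt=0.005): k1=(-1.200, 5.395, -20.413), k2=(-1.035, 5.429, -20.268), k3=(-1.038, 5.431, -20.268), k4=(-0.877, 5.467, -20.123); state += dt/6·(k1+2k2+2k3+k4)
t=0.005: state=(1.245, 1.157, 8.339)
t=0.010: state=(1.241, 1.185, 8.239)
t=0.015: state=(1.239, 1.213, 8.140)
continuing one RK4 step at a time; state shown every 20 steps (Δt=0.1):
t=0.100: state=(1.399, 1.778, 6.682)
t=0.200: state=(1.994, 2.823, 5.499)
t=0.300: state=(3.119, 4.580, 5.077)
t=0.400: state=(4.987, 7.269, 6.053)
t=0.500: state=(7.527, 10.106, 9.618)
t=0.600: state=(9.365, 9.991, 15.387)
t=0.700: state=(8.340, 5.878, 18.327)
t=0.800: state=(5.444, 2.623, 16.609)
t=0.900: state=(3.254, 1.753, 13.586)
t=1.000: state=(2.347, 1.947, 10.917)
t=1.100: state=(2.311, 2.590, 8.880)
t=1.200: state=(2.863, 3.686, 7.562)
t=1.300: state=(3.976, 5.389, 7.205)
t=1.400: state=(5.674, 7.609, 8.362)
t=1.500: state=(7.592, 9.270, 11.558)
t=1.600: state=(8.489, 8.382, 15.481)
largest grid value and its neighbours: y(0.545)=10.64660, y(0.550)=10.65191, y(0.555)=10.64470
parabola through these three points peaks at t≈0.550 with y≈10.65195

max y = 10.652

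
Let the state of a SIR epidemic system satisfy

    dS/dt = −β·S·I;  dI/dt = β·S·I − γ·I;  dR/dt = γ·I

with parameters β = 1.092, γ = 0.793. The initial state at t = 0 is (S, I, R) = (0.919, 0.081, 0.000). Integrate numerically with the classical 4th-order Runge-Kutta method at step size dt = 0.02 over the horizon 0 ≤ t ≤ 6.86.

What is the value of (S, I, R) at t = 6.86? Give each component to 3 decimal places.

t=0.000: state=(0.919, 0.081, 0.000)
step 1 (dt=0.02): k1=(-0.081, 0.017, 0.064), k2=(-0.081, 0.017, 0.064), k3=(-0.081, 0.017, 0.064), k4=(-0.081, 0.017, 0.065); state += dt/6·(k1+2k2+2k3+k4)
t=0.020: state=(0.917, 0.081, 0.001)
t=0.040: state=(0.916, 0.082, 0.003)
t=0.060: state=(0.914, 0.082, 0.004)
continuing one RK4 step at a time; state shown every 25 steps (Δt=0.5):
t=0.500: state=(0.877, 0.089, 0.034)
t=1.000: state=(0.834, 0.096, 0.070)
t=1.500: state=(0.791, 0.100, 0.109)
t=2.000: state=(0.748, 0.102, 0.149)
t=2.500: state=(0.707, 0.103, 0.190)
t=3.000: state=(0.669, 0.100, 0.230)
t=3.500: state=(0.634, 0.096, 0.270)
t=4.000: state=(0.602, 0.091, 0.307)
t=4.500: state=(0.574, 0.084, 0.342)
t=5.000: state=(0.549, 0.077, 0.373)
t=5.500: state=(0.528, 0.070, 0.403)
t=6.000: state=(0.509, 0.062, 0.429)
t=6.500: state=(0.493, 0.055, 0.452)
t=6.860: state=(0.483, 0.050, 0.467)

(S, I, R) = (0.483, 0.050, 0.467)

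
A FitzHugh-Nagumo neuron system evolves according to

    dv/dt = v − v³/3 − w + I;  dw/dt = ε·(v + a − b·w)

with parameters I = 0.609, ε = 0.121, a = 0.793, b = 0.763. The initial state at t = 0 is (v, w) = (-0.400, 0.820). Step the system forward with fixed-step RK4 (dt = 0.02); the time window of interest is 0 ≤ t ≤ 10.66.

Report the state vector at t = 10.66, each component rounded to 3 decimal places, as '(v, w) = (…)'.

t=0.000: state=(-0.400, 0.820)
step 1 (dt=0.02): k1=(-0.590, -0.028), k2=(-0.594, -0.029), k3=(-0.594, -0.029), k4=(-0.599, -0.030); state += dt/6·(k1+2k2+2k3+k4)
t=0.020: state=(-0.412, 0.819)
t=0.040: state=(-0.424, 0.819)
t=0.060: state=(-0.436, 0.818)
continuing one RK4 step at a time; state shown every 25 steps (Δt=0.5):
t=0.500: state=(-0.750, 0.796)
t=1.000: state=(-1.159, 0.751)
t=1.500: state=(-1.480, 0.685)
t=2.000: state=(-1.637, 0.608)
t=2.500: state=(-1.680, 0.529)
t=3.000: state=(-1.672, 0.453)
t=3.500: state=(-1.644, 0.381)
t=4.000: state=(-1.609, 0.315)
t=4.500: state=(-1.571, 0.253)
t=5.000: state=(-1.532, 0.197)
t=5.500: state=(-1.493, 0.146)
t=6.000: state=(-1.453, 0.099)
t=6.500: state=(-1.413, 0.057)
t=7.000: state=(-1.373, 0.019)
t=7.500: state=(-1.333, -0.015)
t=8.000: state=(-1.292, -0.045)
t=8.500: state=(-1.251, -0.072)
t=9.000: state=(-1.210, -0.094)
t=9.500: state=(-1.168, -0.113)
t=10.000: state=(-1.124, -0.129)
t=10.500: state=(-1.080, -0.142)
t=10.660: state=(-1.065, -0.145)

(v, w) = (-1.065, -0.145)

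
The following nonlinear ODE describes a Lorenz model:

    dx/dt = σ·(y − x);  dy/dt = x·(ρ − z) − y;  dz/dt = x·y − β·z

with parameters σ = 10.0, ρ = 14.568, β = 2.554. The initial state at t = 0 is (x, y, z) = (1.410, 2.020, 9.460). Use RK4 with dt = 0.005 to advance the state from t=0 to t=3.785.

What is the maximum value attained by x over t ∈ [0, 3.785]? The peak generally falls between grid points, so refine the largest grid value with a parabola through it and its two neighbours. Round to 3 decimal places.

t=0.000: state=(1.410, 2.020, 9.460)
step 1 (dt=0.005): k1=(6.100, 5.182, -21.313), k2=(6.077, 5.323, -21.127), k3=(6.081, 5.322, -21.128), k4=(6.062, 5.463, -20.943); state += dt/6·(k1+2k2+2k3+k4)
t=0.005: state=(1.440, 2.047, 9.354)
t=0.010: state=(1.471, 2.075, 9.251)
t=0.015: state=(1.501, 2.104, 9.149)
continuing one RK4 step at a time; state shown every 40 steps (Δt=0.2):
t=0.200: state=(3.069, 4.359, 6.774)
t=0.400: state=(7.075, 9.571, 9.917)
t=0.600: state=(8.705, 6.831, 18.759)
t=0.800: state=(3.817, 2.145, 14.860)
t=1.000: state=(2.680, 2.959, 9.987)
t=1.200: state=(4.484, 6.012, 8.449)
t=1.400: state=(8.054, 9.403, 13.518)
t=1.600: state=(6.926, 4.844, 17.482)
t=1.800: state=(3.704, 2.981, 13.164)
t=2.000: state=(3.838, 4.572, 9.936)
t=2.200: state=(6.286, 7.802, 11.022)
t=2.400: state=(7.845, 7.330, 16.200)
t=2.600: state=(5.227, 3.904, 15.188)
t=2.800: state=(4.034, 4.149, 11.691)
t=3.000: state=(5.339, 6.417, 10.839)
t=3.200: state=(7.327, 7.797, 14.185)
t=3.400: state=(6.338, 5.193, 15.761)
t=3.600: state=(4.604, 4.249, 13.116)
t=3.785: state=(4.884, 5.475, 11.443)
largest grid value and its neighbours: x(0.535)=9.31409, x(0.540)=9.31411, x(0.545)=9.30610
parabola through these three points peaks at t≈0.538 with x≈9.31510

max x = 9.315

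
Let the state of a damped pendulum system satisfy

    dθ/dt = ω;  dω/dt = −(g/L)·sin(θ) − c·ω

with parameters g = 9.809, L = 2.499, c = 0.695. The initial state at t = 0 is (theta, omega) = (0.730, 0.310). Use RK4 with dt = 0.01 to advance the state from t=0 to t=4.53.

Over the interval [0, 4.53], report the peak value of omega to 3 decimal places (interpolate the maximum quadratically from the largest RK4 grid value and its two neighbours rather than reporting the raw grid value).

t=0.000: state=(0.730, 0.310)
step 1 (dt=0.01): k1=(0.310, -2.833), k2=(0.296, -2.828), k3=(0.296, -2.828), k4=(0.282, -2.822); state += dt/6·(k1+2k2+2k3+k4)
t=0.010: state=(0.733, 0.282)
t=0.020: state=(0.736, 0.254)
t=0.030: state=(0.738, 0.226)
continuing one RK4 step at a time; state shown every 20 steps (Δt=0.2):
t=0.200: state=(0.737, -0.226)
t=0.400: state=(0.646, -0.667)
t=0.600: state=(0.479, -0.973)
t=0.800: state=(0.268, -1.114)
t=1.000: state=(0.045, -1.081)
t=1.200: state=(-0.155, -0.897)
t=1.400: state=(-0.306, -0.609)
t=1.600: state=(-0.395, -0.273)
t=1.800: state=(-0.416, 0.055)
t=2.000: state=(-0.376, 0.334)
t=2.200: state=(-0.288, 0.531)
t=2.400: state=(-0.171, 0.629)
t=2.600: state=(-0.044, 0.624)
t=2.800: state=(0.073, 0.530)
t=3.000: state=(0.164, 0.372)
t=3.200: state=(0.220, 0.181)
t=3.400: state=(0.237, -0.011)
t=3.600: state=(0.217, -0.176)
t=3.800: state=(0.169, -0.295)
t=4.000: state=(0.103, -0.356)
t=4.200: state=(0.031, -0.359)
t=4.400: state=(-0.037, -0.309)
t=4.530: state=(-0.074, -0.255)
largest grid value and its neighbours: omega(2.480)=0.63878, omega(2.490)=0.63890, omega(2.500)=0.63878
parabola through these three points peaks at t≈2.490 with omega≈0.63890

max omega = 0.639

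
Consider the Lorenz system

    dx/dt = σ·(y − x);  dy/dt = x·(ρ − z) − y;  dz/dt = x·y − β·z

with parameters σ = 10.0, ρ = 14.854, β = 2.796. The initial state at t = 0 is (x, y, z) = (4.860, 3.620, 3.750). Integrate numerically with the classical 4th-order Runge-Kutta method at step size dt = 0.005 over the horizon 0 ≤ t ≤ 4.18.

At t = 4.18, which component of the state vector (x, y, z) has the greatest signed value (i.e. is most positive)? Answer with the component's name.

largest component: z

t=0.000: state=(4.860, 3.620, 3.750)
step 1 (dt=0.005): k1=(-12.400, 50.345, 7.108), k2=(-10.831, 49.790, 7.554), k3=(-10.884, 49.829, 7.559), k4=(-9.364, 49.310, 8.003); state += dt/6·(k1+2k2+2k3+k4)
t=0.005: state=(4.806, 3.869, 3.788)
t=0.010: state=(4.766, 4.113, 3.830)
t=0.015: state=(4.740, 4.354, 3.877)
continuing one RK4 step at a time; state shown every 40 steps (Δt=0.2):
t=0.200: state=(8.894, 12.135, 10.989)
t=0.400: state=(8.303, 4.285, 20.627)
t=0.600: state=(2.337, 1.113, 13.144)
t=0.800: state=(1.933, 2.443, 7.996)
t=1.000: state=(4.279, 6.253, 6.606)
t=1.200: state=(9.233, 11.118, 14.192)
t=1.400: state=(6.919, 3.789, 18.599)
t=1.600: state=(2.961, 2.342, 12.306)
t=1.800: state=(3.503, 4.530, 8.584)
t=2.000: state=(6.899, 9.041, 10.577)
t=2.200: state=(8.657, 7.411, 17.930)
t=2.400: state=(4.706, 3.194, 14.976)
t=2.600: state=(3.783, 4.214, 10.637)
t=2.800: state=(5.941, 7.529, 10.485)
t=3.000: state=(8.297, 8.322, 15.899)
t=3.200: state=(5.928, 4.379, 15.912)
t=3.400: state=(4.344, 4.364, 12.088)
t=3.600: state=(5.640, 6.779, 11.102)
t=3.800: state=(7.689, 8.102, 14.684)
t=4.000: state=(6.493, 5.295, 15.888)
t=4.180: state=(4.938, 4.599, 13.272)
compare at T: x=4.938, y=4.599, z=13.272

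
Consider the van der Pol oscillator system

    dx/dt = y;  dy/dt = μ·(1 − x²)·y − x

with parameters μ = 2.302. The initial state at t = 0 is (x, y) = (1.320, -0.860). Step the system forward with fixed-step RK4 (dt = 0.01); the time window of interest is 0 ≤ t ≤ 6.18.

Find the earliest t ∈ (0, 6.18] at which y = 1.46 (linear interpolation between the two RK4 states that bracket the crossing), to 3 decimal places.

t=0.000: state=(1.320, -0.860)
step 1 (dt=0.01): k1=(-0.860, 0.150), k2=(-0.859, 0.130), k3=(-0.859, 0.131), k4=(-0.859, 0.111); state += dt/6·(k1+2k2+2k3+k4)
t=0.010: state=(1.311, -0.859)
t=0.020: state=(1.303, -0.858)
t=0.030: state=(1.294, -0.857)
continuing one RK4 step at a time; state shown every 20 steps (Δt=0.2):
t=0.200: state=(1.146, -0.898)
t=0.400: state=(0.953, -1.061)
t=0.600: state=(0.710, -1.398)
t=0.800: state=(0.373, -2.051)
t=1.000: state=(-0.146, -3.229)
t=1.200: state=(-0.921, -4.313)
t=1.400: state=(-1.678, -2.764)
t=1.600: state=(-1.995, -0.653)
t=1.800: state=(-2.038, 0.059)
t=2.000: state=(-2.006, 0.231)
t=2.200: state=(-1.954, 0.279)
t=2.400: state=(-1.896, 0.302)
t=2.600: state=(-1.833, 0.320)
t=2.800: state=(-1.767, 0.340)
t=3.000: state=(-1.697, 0.363)
t=3.200: state=(-1.622, 0.391)
t=3.400: state=(-1.540, 0.426)
t=3.600: state=(-1.451, 0.470)
t=3.800: state=(-1.351, 0.529)
t=4.000: state=(-1.238, 0.612)
t=4.200: state=(-1.104, 0.732)
t=4.400: state=(-0.941, 0.919)
t=4.600: state=(-0.728, 1.233)
t=4.690: state=(-0.608, 1.446)
next step: t=4.700: state=(-0.594, 1.473) — y has crossed 1.46
linear interpolation between t=4.690 (1.44599) and t=4.700 (1.47347) → t≈4.695

t = 4.695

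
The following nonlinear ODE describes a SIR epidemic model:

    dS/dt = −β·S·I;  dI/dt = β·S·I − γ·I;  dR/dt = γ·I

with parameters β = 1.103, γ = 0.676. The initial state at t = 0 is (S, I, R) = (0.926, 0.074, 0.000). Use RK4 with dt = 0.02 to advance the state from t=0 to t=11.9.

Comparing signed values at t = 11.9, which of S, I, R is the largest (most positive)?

largest component: R

t=0.000: state=(0.926, 0.074, 0.000)
step 1 (dt=0.02): k1=(-0.076, 0.026, 0.050), k2=(-0.076, 0.026, 0.050), k3=(-0.076, 0.026, 0.050), k4=(-0.076, 0.026, 0.050); state += dt/6·(k1+2k2+2k3+k4)
t=0.020: state=(0.924, 0.075, 0.001)
t=0.040: state=(0.923, 0.075, 0.002)
t=0.060: state=(0.921, 0.076, 0.003)
continuing one RK4 step at a time; state shown every 25 steps (Δt=0.5):
t=0.500: state=(0.886, 0.087, 0.027)
t=1.000: state=(0.841, 0.100, 0.059)
t=1.500: state=(0.794, 0.112, 0.095)
t=2.000: state=(0.744, 0.122, 0.134)
t=2.500: state=(0.694, 0.129, 0.177)
t=3.000: state=(0.645, 0.133, 0.221)
t=3.500: state=(0.599, 0.134, 0.266)
t=4.000: state=(0.557, 0.131, 0.311)
t=4.500: state=(0.519, 0.126, 0.355)
t=5.000: state=(0.485, 0.119, 0.396)
t=5.500: state=(0.455, 0.110, 0.435)
t=6.000: state=(0.430, 0.100, 0.470)
t=6.500: state=(0.408, 0.090, 0.502)
t=7.000: state=(0.389, 0.080, 0.531)
t=7.500: state=(0.374, 0.070, 0.556)
t=8.000: state=(0.360, 0.061, 0.579)
t=8.500: state=(0.349, 0.053, 0.598)
t=9.000: state=(0.340, 0.046, 0.614)
t=9.500: state=(0.332, 0.039, 0.629)
t=10.000: state=(0.325, 0.034, 0.641)
t=10.500: state=(0.320, 0.029, 0.652)
t=11.000: state=(0.315, 0.024, 0.661)
t=11.500: state=(0.311, 0.021, 0.668)
t=11.900: state=(0.309, 0.018, 0.673)
compare at T: S=0.309, I=0.018, R=0.673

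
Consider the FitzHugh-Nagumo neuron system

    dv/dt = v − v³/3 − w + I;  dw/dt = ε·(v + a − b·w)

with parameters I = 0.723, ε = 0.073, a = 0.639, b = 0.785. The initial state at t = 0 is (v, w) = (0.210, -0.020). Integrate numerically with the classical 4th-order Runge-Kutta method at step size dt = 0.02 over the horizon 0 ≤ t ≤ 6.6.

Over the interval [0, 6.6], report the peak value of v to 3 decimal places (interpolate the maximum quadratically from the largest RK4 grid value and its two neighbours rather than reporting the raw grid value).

max v = 1.915

t=0.000: state=(0.210, -0.020)
step 1 (dt=0.02): k1=(0.950, 0.063), k2=(0.958, 0.064), k3=(0.958, 0.064), k4=(0.967, 0.064); state += dt/6·(k1+2k2+2k3+k4)
t=0.020: state=(0.229, -0.019)
t=0.040: state=(0.249, -0.017)
t=0.060: state=(0.269, -0.016)
continuing one RK4 step at a time; state shown every 25 steps (Δt=0.5):
t=0.500: state=(0.788, 0.021)
t=1.000: state=(1.430, 0.084)
t=1.500: state=(1.802, 0.164)
t=2.000: state=(1.907, 0.249)
t=2.500: state=(1.912, 0.334)
t=3.000: state=(1.890, 0.416)
t=3.500: state=(1.861, 0.495)
t=4.000: state=(1.831, 0.570)
t=4.500: state=(1.800, 0.642)
t=5.000: state=(1.768, 0.711)
t=5.500: state=(1.737, 0.777)
t=6.000: state=(1.705, 0.840)
t=6.500: state=(1.673, 0.900)
t=6.600: state=(1.666, 0.912)
largest grid value and its neighbours: v(2.260)=1.91513, v(2.280)=1.91516, v(2.300)=1.91512
parabola through these three points peaks at t≈2.279 with v≈1.91516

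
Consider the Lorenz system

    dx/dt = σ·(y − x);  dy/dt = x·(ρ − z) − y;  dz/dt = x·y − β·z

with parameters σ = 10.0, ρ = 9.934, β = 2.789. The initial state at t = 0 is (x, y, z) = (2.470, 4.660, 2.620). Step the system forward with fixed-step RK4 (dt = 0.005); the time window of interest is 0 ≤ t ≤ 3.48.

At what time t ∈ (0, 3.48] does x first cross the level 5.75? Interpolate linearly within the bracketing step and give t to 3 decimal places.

t=0.000: state=(2.470, 4.660, 2.620)
step 1 (dt=0.005): k1=(21.900, 13.406, 4.203), k2=(21.688, 13.746, 4.513), k3=(21.701, 13.739, 4.511), k4=(21.502, 14.072, 4.823); state += dt/6·(k1+2k2+2k3+k4)
t=0.005: state=(2.578, 4.729, 2.643)
t=0.010: state=(2.685, 4.801, 2.668)
t=0.015: state=(2.790, 4.876, 2.697)
t=0.160: state=(5.710, 7.751, 5.177)
next step: t=0.165: state=(5.812, 7.847, 5.329) — x has crossed 5.75
linear interpolation between t=0.160 (5.70960) and t=0.165 (5.81154) → t≈0.162

t = 0.162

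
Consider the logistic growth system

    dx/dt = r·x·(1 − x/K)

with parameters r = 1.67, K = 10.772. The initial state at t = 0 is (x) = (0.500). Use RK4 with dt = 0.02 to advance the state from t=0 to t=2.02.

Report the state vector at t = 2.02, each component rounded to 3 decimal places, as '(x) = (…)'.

t=0.000: state=(0.500)
step 1 (dt=0.02): k1=(0.796), k2=(0.808), k3=(0.808), k4=(0.821); state += dt/6·(k1+2k2+2k3+k4)
t=0.020: state=(0.516)
t=0.040: state=(0.533)
t=0.060: state=(0.550)
continuing one RK4 step at a time; state shown every 5 steps (Δt=0.1):
t=0.100: state=(0.586)
t=0.200: state=(0.686)
t=0.300: state=(0.801)
t=0.400: state=(0.934)
t=0.500: state=(1.087)
t=0.600: state=(1.261)
t=0.700: state=(1.459)
t=0.800: state=(1.683)
t=0.900: state=(1.934)
t=1.000: state=(2.213)
t=1.100: state=(2.521)
t=1.200: state=(2.858)
t=1.300: state=(3.222)
t=1.400: state=(3.611)
t=1.500: state=(4.022)
t=1.600: state=(4.451)
t=1.700: state=(4.893)
t=1.800: state=(5.341)
t=1.900: state=(5.790)
t=2.000: state=(6.234)
t=2.020: state=(6.321)

(x) = (6.321)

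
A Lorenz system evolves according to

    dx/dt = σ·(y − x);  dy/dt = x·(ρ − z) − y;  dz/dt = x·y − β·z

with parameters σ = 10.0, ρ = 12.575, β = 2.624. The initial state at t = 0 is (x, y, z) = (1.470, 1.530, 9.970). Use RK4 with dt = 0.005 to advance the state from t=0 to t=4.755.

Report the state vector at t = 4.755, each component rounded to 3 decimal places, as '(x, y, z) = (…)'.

t=0.000: state=(1.470, 1.530, 9.970)
step 1 (dt=0.005): k1=(0.600, 2.299, -23.912), k2=(0.642, 2.385, -23.745), k3=(0.644, 2.385, -23.745), k4=(0.687, 2.471, -23.578); state += dt/6·(k1+2k2+2k3+k4)
t=0.005: state=(1.473, 1.542, 9.851)
t=0.010: state=(1.477, 1.555, 9.734)
t=0.015: state=(1.481, 1.568, 9.619)
continuing one RK4 step at a time; state shown every 40 steps (Δt=0.2):
t=0.200: state=(2.085, 2.706, 6.453)
t=0.400: state=(4.284, 5.940, 5.966)
t=0.600: state=(7.989, 9.297, 11.774)
t=0.800: state=(6.617, 4.436, 15.692)
t=1.000: state=(3.296, 2.519, 11.454)
t=1.200: state=(3.180, 3.704, 8.196)
t=1.400: state=(5.145, 6.512, 8.198)
t=1.600: state=(7.457, 7.848, 12.739)
t=1.800: state=(5.916, 4.488, 14.181)
t=2.000: state=(3.915, 3.521, 11.080)
t=2.200: state=(4.215, 4.828, 9.061)
t=2.400: state=(5.957, 6.898, 10.169)
t=2.600: state=(6.800, 6.481, 13.241)
t=2.800: state=(5.261, 4.420, 12.824)
t=3.000: state=(4.369, 4.360, 10.635)
t=3.200: state=(5.059, 5.672, 9.924)
t=3.400: state=(6.256, 6.641, 11.556)
t=3.600: state=(6.079, 5.571, 12.921)
t=3.800: state=(4.999, 4.613, 11.855)
t=4.000: state=(4.839, 5.050, 10.576)
t=4.200: state=(5.597, 6.040, 10.811)
t=4.400: state=(6.114, 6.093, 12.141)
t=4.600: state=(5.582, 5.189, 12.325)
t=4.755: state=(5.093, 4.906, 11.569)

(x, y, z) = (5.093, 4.906, 11.569)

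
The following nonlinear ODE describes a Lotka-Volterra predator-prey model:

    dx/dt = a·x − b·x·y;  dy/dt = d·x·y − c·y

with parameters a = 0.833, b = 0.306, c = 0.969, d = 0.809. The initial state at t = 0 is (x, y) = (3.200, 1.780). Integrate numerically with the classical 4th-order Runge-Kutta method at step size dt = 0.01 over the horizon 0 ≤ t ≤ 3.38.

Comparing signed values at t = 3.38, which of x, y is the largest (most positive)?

largest component: y

t=0.000: state=(3.200, 1.780)
step 1 (dt=0.01): k1=(0.923, 2.883), k2=(0.910, 2.913), k3=(0.910, 2.913), k4=(0.897, 2.944); state += dt/6·(k1+2k2+2k3+k4)
t=0.010: state=(3.209, 1.809)
t=0.020: state=(3.218, 1.839)
t=0.030: state=(3.226, 1.869)
continuing one RK4 step at a time; state shown every 20 steps (Δt=0.2):
t=0.200: state=(3.322, 2.490)
t=0.400: state=(3.272, 3.507)
t=0.600: state=(3.000, 4.813)
t=0.800: state=(2.528, 6.214)
t=1.000: state=(1.966, 7.365)
t=1.200: state=(1.448, 7.988)
t=1.400: state=(1.045, 8.037)
t=1.600: state=(0.762, 7.652)
t=1.800: state=(0.574, 7.016)
t=2.000: state=(0.452, 6.275)
t=2.200: state=(0.372, 5.523)
t=2.400: state=(0.320, 4.811)
t=2.600: state=(0.288, 4.162)
t=2.800: state=(0.268, 3.586)
t=3.000: state=(0.258, 3.082)
t=3.200: state=(0.256, 2.647)
t=3.380: state=(0.260, 2.308)
compare at T: x=0.260, y=2.308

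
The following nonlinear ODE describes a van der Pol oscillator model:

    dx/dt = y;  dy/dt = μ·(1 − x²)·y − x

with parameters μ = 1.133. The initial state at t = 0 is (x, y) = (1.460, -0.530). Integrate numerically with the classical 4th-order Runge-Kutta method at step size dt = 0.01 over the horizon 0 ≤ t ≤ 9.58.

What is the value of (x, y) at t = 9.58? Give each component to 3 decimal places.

(x, y) = (-1.884, 0.468)

t=0.000: state=(1.460, -0.530)
step 1 (dt=0.01): k1=(-0.530, -0.780), k2=(-0.534, -0.778), k3=(-0.534, -0.778), k4=(-0.538, -0.775); state += dt/6·(k1+2k2+2k3+k4)
t=0.010: state=(1.455, -0.538)
t=0.020: state=(1.449, -0.545)
t=0.030: state=(1.444, -0.553)
continuing one RK4 step at a time; state shown every 50 steps (Δt=0.5):
t=0.500: state=(1.101, -0.914)
t=1.000: state=(0.505, -1.548)
t=1.500: state=(-0.540, -2.639)
t=2.000: state=(-1.733, -1.490)
t=2.500: state=(-1.981, 0.160)
t=3.000: state=(-1.785, 0.544)
t=3.500: state=(-1.461, 0.757)
t=4.000: state=(-1.006, 1.103)
t=4.500: state=(-0.287, 1.882)
t=5.000: state=(0.936, 2.808)
t=5.500: state=(1.922, 0.794)
t=6.000: state=(1.964, -0.333)
t=6.500: state=(1.721, -0.600)
t=7.000: state=(1.370, -0.820)
t=7.500: state=(0.870, -1.233)
t=8.000: state=(0.050, -2.163)
t=8.500: state=(-1.257, -2.603)
t=9.000: state=(-1.988, -0.353)
t=9.500: state=(-1.920, 0.421)
t=9.580: state=(-1.884, 0.468)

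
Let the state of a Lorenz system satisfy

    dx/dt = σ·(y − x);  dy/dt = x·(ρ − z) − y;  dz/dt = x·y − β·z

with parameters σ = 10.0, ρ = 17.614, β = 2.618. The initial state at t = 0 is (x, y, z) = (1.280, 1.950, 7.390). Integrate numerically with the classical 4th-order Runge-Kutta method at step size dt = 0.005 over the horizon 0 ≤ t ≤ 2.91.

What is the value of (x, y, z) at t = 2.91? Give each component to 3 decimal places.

(x, y, z) = (1.780, 2.312, 9.747)

t=0.000: state=(1.280, 1.950, 7.390)
step 1 (dt=0.005): k1=(6.700, 11.137, -16.851), k2=(6.811, 11.335, -16.672), k3=(6.813, 11.337, -16.672), k4=(6.926, 11.538, -16.492); state += dt/6·(k1+2k2+2k3+k4)
t=0.005: state=(1.314, 2.007, 7.307)
t=0.010: state=(1.349, 2.065, 7.225)
t=0.015: state=(1.386, 2.126, 7.145)
continuing one RK4 step at a time; state shown every 20 steps (Δt=0.1):
t=0.100: state=(2.238, 3.559, 6.109)
t=0.200: state=(4.112, 6.647, 6.119)
t=0.300: state=(7.433, 11.457, 9.391)
t=0.400: state=(11.204, 13.739, 18.403)
t=0.500: state=(10.650, 6.969, 25.047)
t=0.600: state=(5.860, 1.171, 21.955)
t=0.700: state=(2.424, 0.259, 17.079)
t=0.800: state=(1.167, 0.604, 13.201)
t=0.900: state=(0.994, 1.125, 10.237)
t=1.000: state=(1.356, 1.952, 8.034)
t=1.100: state=(2.253, 3.511, 6.611)
t=1.200: state=(4.040, 6.456, 6.459)
t=1.300: state=(7.205, 11.056, 9.375)
t=1.400: state=(10.909, 13.581, 17.774)
t=1.500: state=(10.731, 7.523, 24.674)
t=1.600: state=(6.215, 1.580, 22.134)
t=1.700: state=(2.730, 0.473, 17.342)
t=1.800: state=(1.406, 0.814, 13.447)
t=1.900: state=(1.244, 1.423, 10.472)
t=2.000: state=(1.694, 2.424, 8.303)
t=2.100: state=(2.780, 4.289, 7.043)
t=2.200: state=(4.877, 7.640, 7.427)
t=2.300: state=(8.274, 12.074, 11.587)
t=2.400: state=(11.220, 12.362, 20.334)
t=2.500: state=(9.538, 5.492, 24.282)
t=2.600: state=(5.157, 1.298, 20.636)
t=2.700: state=(2.455, 0.843, 16.174)
t=2.800: state=(1.601, 1.343, 12.624)
t=2.900: state=(1.730, 2.198, 9.966)
t=2.910: state=(1.780, 2.312, 9.747)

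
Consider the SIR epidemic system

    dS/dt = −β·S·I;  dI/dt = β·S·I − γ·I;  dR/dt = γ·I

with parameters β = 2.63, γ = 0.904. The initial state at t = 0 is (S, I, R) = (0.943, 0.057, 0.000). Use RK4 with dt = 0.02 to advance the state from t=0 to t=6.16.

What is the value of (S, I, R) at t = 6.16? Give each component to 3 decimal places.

(S, I, R) = (0.068, 0.029, 0.903)

t=0.000: state=(0.943, 0.057, 0.000)
step 1 (dt=0.02): k1=(-0.141, 0.090, 0.052), k2=(-0.143, 0.091, 0.052), k3=(-0.143, 0.091, 0.052), k4=(-0.145, 0.092, 0.053); state += dt/6·(k1+2k2+2k3+k4)
t=0.020: state=(0.940, 0.059, 0.001)
t=0.040: state=(0.937, 0.061, 0.002)
t=0.060: state=(0.934, 0.063, 0.003)
continuing one RK4 step at a time; state shown every 10 steps (Δt=0.2):
t=0.200: state=(0.910, 0.077, 0.012)
t=0.400: state=(0.868, 0.103, 0.028)
t=0.600: state=(0.816, 0.134, 0.050)
t=0.800: state=(0.753, 0.169, 0.077)
t=1.000: state=(0.682, 0.206, 0.111)
t=1.200: state=(0.607, 0.242, 0.152)
t=1.400: state=(0.530, 0.272, 0.198)
t=1.600: state=(0.456, 0.294, 0.250)
t=1.800: state=(0.389, 0.307, 0.304)
t=2.000: state=(0.331, 0.309, 0.360)
t=2.200: state=(0.282, 0.303, 0.415)
t=2.400: state=(0.241, 0.290, 0.469)
t=2.600: state=(0.208, 0.272, 0.520)
t=2.800: state=(0.181, 0.252, 0.567)
t=3.000: state=(0.159, 0.230, 0.611)
t=3.200: state=(0.142, 0.207, 0.650)
t=3.400: state=(0.128, 0.186, 0.686)
t=3.600: state=(0.117, 0.165, 0.718)
t=3.800: state=(0.108, 0.146, 0.746)
t=4.000: state=(0.100, 0.129, 0.771)
t=4.200: state=(0.094, 0.113, 0.793)
t=4.400: state=(0.089, 0.099, 0.812)
t=4.600: state=(0.085, 0.087, 0.829)
t=4.800: state=(0.081, 0.076, 0.843)
t=5.000: state=(0.078, 0.066, 0.856)
t=5.200: state=(0.076, 0.057, 0.867)
t=5.400: state=(0.074, 0.050, 0.877)
t=5.600: state=(0.072, 0.043, 0.885)
t=5.800: state=(0.070, 0.037, 0.892)
t=6.000: state=(0.069, 0.032, 0.899)
t=6.160: state=(0.068, 0.029, 0.903)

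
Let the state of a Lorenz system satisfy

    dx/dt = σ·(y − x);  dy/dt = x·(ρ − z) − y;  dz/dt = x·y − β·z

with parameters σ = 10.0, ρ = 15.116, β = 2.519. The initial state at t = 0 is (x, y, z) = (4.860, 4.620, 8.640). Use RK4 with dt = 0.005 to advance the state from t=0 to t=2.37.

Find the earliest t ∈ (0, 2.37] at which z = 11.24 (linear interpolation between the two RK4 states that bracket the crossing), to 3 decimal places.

t = 0.172

t=0.000: state=(4.860, 4.620, 8.640)
step 1 (dt=0.005): k1=(-2.400, 26.853, 0.689), k2=(-1.669, 26.739, 0.983), k3=(-1.690, 26.748, 0.988), k4=(-0.978, 26.641, 1.286); state += dt/6·(k1+2k2+2k3+k4)
t=0.005: state=(4.852, 4.754, 8.645)
t=0.010: state=(4.850, 4.886, 8.653)
t=0.015: state=(4.855, 5.018, 8.664)
continuing one RK4 step at a time; state shown every 20 steps (Δt=0.1):
t=0.100: state=(5.665, 7.199, 9.445)
t=0.170: state=(6.898, 8.772, 11.171)
next step: t=0.175: state=(6.992, 8.862, 11.336) — z has crossed 11.24
linear interpolation between t=0.170 (11.17130) and t=0.175 (11.33576) → t≈0.172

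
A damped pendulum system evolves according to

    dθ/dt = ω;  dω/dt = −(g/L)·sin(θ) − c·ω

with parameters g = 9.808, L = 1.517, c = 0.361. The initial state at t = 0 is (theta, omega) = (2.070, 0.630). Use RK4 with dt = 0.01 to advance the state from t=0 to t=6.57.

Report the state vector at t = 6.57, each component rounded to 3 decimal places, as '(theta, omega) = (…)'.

(theta, omega) = (-0.284, -1.235)

t=0.000: state=(2.070, 0.630)
step 1 (dt=0.01): k1=(0.630, -5.904), k2=(0.600, -5.883), k3=(0.601, -5.884), k4=(0.571, -5.864); state += dt/6·(k1+2k2+2k3+k4)
t=0.010: state=(2.076, 0.571)
t=0.020: state=(2.081, 0.513)
t=0.030: state=(2.086, 0.455)
continuing one RK4 step at a time; state shown every 25 steps (Δt=0.25):
t=0.250: state=(2.051, -0.767)
t=0.500: state=(1.686, -2.158)
t=0.750: state=(0.978, -3.449)
t=1.000: state=(0.034, -3.875)
t=1.250: state=(-0.840, -2.917)
t=1.500: state=(-1.368, -1.276)
t=1.750: state=(-1.479, 0.369)
t=2.000: state=(-1.197, 1.846)
t=2.250: state=(-0.591, 2.889)
t=2.500: state=(0.164, 2.953)
t=2.750: state=(0.795, 1.962)
t=3.000: state=(1.108, 0.511)
t=3.250: state=(1.053, -0.917)
t=3.500: state=(0.675, -2.026)
t=3.750: state=(0.099, -2.433)
t=4.000: state=(-0.463, -1.924)
t=4.250: state=(-0.812, -0.811)
t=4.500: state=(-0.858, 0.432)
t=4.750: state=(-0.615, 1.452)
t=5.000: state=(-0.178, 1.928)
t=5.250: state=(0.286, 1.665)
t=5.500: state=(0.606, 0.829)
t=5.750: state=(0.685, -0.199)
t=6.000: state=(0.519, -1.078)
t=6.250: state=(0.182, -1.524)
t=6.500: state=(-0.192, -1.375)
t=6.570: state=(-0.284, -1.235)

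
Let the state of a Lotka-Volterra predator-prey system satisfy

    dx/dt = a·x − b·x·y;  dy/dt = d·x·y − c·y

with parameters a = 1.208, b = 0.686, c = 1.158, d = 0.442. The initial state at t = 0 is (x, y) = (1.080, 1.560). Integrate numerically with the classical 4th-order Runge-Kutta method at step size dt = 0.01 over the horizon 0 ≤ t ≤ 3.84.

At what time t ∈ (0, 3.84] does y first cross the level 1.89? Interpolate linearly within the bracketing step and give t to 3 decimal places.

t=0.000: state=(1.080, 1.560)
step 1 (dt=0.01): k1=(0.149, -1.062), k2=(0.153, -1.058), k3=(0.153, -1.058), k4=(0.157, -1.054); state += dt/6·(k1+2k2+2k3+k4)
t=0.010: state=(1.082, 1.549)
t=0.020: state=(1.083, 1.539)
t=0.030: state=(1.085, 1.529)
continuing one RK4 step at a time; state shown every 20 steps (Δt=0.2):
t=0.200: state=(1.126, 1.364)
t=0.400: state=(1.203, 1.199)
t=0.600: state=(1.312, 1.063)
t=0.800: state=(1.455, 0.952)
t=1.000: state=(1.636, 0.866)
t=1.200: state=(1.858, 0.801)
t=1.400: state=(2.126, 0.758)
t=1.600: state=(2.445, 0.735)
t=1.800: state=(2.815, 0.736)
t=2.000: state=(3.235, 0.762)
t=2.200: state=(3.697, 0.821)
t=2.400: state=(4.178, 0.923)
t=2.600: state=(4.641, 1.081)
t=2.800: state=(5.018, 1.316)
t=3.000: state=(5.221, 1.644)
t=3.120: state=(5.221, 1.888)
next step: t=3.130: state=(5.216, 1.909) — y has crossed 1.89
linear interpolation between t=3.120 (1.88756) and t=3.130 (1.90937) → t≈3.121

t = 3.121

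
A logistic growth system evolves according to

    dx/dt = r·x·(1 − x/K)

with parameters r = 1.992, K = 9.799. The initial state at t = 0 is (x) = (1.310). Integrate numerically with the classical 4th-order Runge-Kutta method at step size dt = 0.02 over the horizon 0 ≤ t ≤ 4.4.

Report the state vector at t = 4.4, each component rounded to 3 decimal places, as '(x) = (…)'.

(x) = (9.789)

t=0.000: state=(1.310)
step 1 (dt=0.02): k1=(2.261), k2=(2.294), k3=(2.294), k4=(2.327); state += dt/6·(k1+2k2+2k3+k4)
t=0.020: state=(1.356)
t=0.040: state=(1.403)
t=0.060: state=(1.452)
continuing one RK4 step at a time; state shown every 10 steps (Δt=0.2):
t=0.200: state=(1.831)
t=0.400: state=(2.499)
t=0.600: state=(3.309)
t=0.800: state=(4.230)
t=1.000: state=(5.201)
t=1.200: state=(6.149)
t=1.400: state=(7.007)
t=1.600: state=(7.731)
t=1.800: state=(8.307)
t=2.000: state=(8.744)
t=2.200: state=(9.065)
t=2.400: state=(9.294)
t=2.600: state=(9.454)
t=2.800: state=(9.565)
t=3.000: state=(9.640)
t=3.200: state=(9.692)
t=3.400: state=(9.727)
t=3.600: state=(9.750)
t=3.800: state=(9.766)
t=4.000: state=(9.777)
t=4.200: state=(9.784)
t=4.400: state=(9.789)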